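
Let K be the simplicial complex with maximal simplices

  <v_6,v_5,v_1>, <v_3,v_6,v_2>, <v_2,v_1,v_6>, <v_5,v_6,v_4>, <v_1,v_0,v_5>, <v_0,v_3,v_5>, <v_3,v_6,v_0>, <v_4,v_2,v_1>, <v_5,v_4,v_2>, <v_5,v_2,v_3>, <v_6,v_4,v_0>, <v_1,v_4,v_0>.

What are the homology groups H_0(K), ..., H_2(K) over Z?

H_0 ≅ Z,  H_1 ≅ Z/2,  H_2 = 0.

Take the total order v_0 < v_1 < v_2 < v_3 < v_4 < v_5 < v_6 on the vertex set. Then K (dimension 2) consists of the simplices:

  0-simplices (7): [v_0], [v_1], [v_2], [v_3], [v_4], [v_5], [v_6]
  1-simplices (18): (18 of them)
  2-simplices (12): (12 of them)

giving chain groups C_0 ≅ Z^7, C_1 ≅ Z^18, C_2 ≅ Z^12.

The boundary map ∂_1: C_1 → C_0 maps an edge to its endpoints' difference, ∂[p,q] = q − p. For instance
  ∂[v_1,v_6] = [v_6] − [v_1].
As a 7×18 matrix over Z this has rank 6, with invariant factors (1,1,1,1,1,1).

The boundary map ∂_2: C_2 → C_1 acts by ∂[p,q,r] = [q,r] − [p,r] + [p,q]. For instance
  ∂[v_2,v_3,v_5] = [v_3,v_5] − [v_2,v_5] + [v_2,v_3],
  ∂[v_0,v_3,v_5] = [v_3,v_5] − [v_0,v_5] + [v_0,v_3].
The 18×12 boundary matrix has rank 12 and Smith normal form diag(1,1,1,1,1,1,1,1,1,1,1,2).

Computing H_k = (kernel of ∂_k) / (image of ∂_{k+1}):

  H_0: rank C_0 − rank ∂_1 = 7 − 6 = 1, and the invariant factors of ∂_1 are all 1, so H_0 ≅ Z.
  H_1: rank ker ∂_1 − rank ∂_2 = (18 − 6) − 12 = 0, and ∂_2 has invariant factor 2 > 1, so H_1 ≅ Z/2.
  H_2: rank ker ∂_2 − rank ∂_3 = (12 − 12) − 0 = 0, and there is no ∂_3, so H_2 ≅ 0.

(K is a triangulation of the real projective plane RP^2.)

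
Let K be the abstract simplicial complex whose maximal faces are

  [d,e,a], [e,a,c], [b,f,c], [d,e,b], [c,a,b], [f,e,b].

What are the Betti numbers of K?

We work with the vertex ordering a < b < c < d < e < f. The simplices of K, each written with vertices in increasing order, are:

  0-simplices (6): a, b, c, d, e, f
  1-simplices (12): ab, ac, ad, ae, bc, bd, be, bf, ce, cf, de, ef
  2-simplices (6): abc, ace, ade, bcf, bde, bef

giving chain groups C_0 ≅ Z^6, C_1 ≅ Z^12, C_2 ≅ Z^6.

∂_1: C_1 → C_0 sends each edge [p,q] (with p < q) to q − p. For instance
  ∂ad = d − a.
This gives a 6×12 integer matrix of rank 5; reducing to Smith normal form yields diagonal entries (1,1,1,1,1).

Boundary ∂_2: C_2 → C_1 sends each 2-simplex [p,q,r] to [q,r] − [p,r] + [p,q]. For instance
  ∂ace = ce − ae + ac,
  ∂abc = bc − ac + ab.
As a 12×6 matrix over Z this has rank 6, with invariant factors (1,1,1,1,1,1).

From H_k ≅ ker(∂_k) / im(∂_{k+1}) we obtain:

  H_0: rank C_0 − rank ∂_1 = 6 − 5 = 1, and the invariant factors of ∂_1 are all 1, so H_0 = Z.
  H_1: rank ker ∂_1 − rank ∂_2 = (12 − 5) − 6 = 1, and the invariant factors of ∂_2 are all 1, so H_1 = Z.
  H_2: rank ker ∂_2 − rank ∂_3 = (6 − 6) − 0 = 0, and there is no ∂_3, so H_2 = 0.

As a check, the Euler characteristic is 6 − 12 + 6 = 0, which agrees with 1 − 1 + 0 = 0.

Hence the Betti numbers are b_0 = 1, b_1 = 1, b_2 = 0.

b_0 = 1, b_1 = 1, b_2 = 0.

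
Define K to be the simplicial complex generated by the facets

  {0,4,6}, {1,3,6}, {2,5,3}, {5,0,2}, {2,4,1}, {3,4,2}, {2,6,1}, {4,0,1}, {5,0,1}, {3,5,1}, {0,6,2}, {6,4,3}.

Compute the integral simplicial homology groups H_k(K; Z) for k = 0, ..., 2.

Take the total order 0 < 1 < 2 < 3 < 4 < 5 < 6 on the vertex set. Then K (dimension 2) consists of the simplices:

  0-simplices (7): [0], [1], [2], [3], [4], [5], [6]
  1-simplices (18): [0,1], [0,2], [0,4], [0,5], [0,6], [1,2], [1,3], [1,4], [1,5], [1,6], [2,3], [2,4], [2,5], [2,6], [3,4], [3,5], [3,6], [4,6]
  2-simplices (12): [0,1,4], [0,1,5], [0,2,5], [0,2,6], [0,4,6], [1,2,4], [1,2,6], [1,3,5], [1,3,6], [2,3,4], [2,3,5], [3,4,6]

Hence C_0 ≅ Z^7, C_1 ≅ Z^18, C_2 ≅ Z^12.

The boundary map ∂_1: C_1 → C_0 maps an edge to its endpoints' difference, ∂[p,q] = q − p. For instance
  ∂[2,3] = [3] − [2].
This gives a 7×18 integer matrix of rank 6; reducing to Smith normal form yields diagonal entries (1,1,1,1,1,1).

The boundary map ∂_2: C_2 → C_1 sends each 2-simplex [p,q,r] to [q,r] − [p,r] + [p,q]. For instance
  ∂[0,2,5] = [2,5] − [0,5] + [0,2],
  ∂[2,3,5] = [3,5] − [2,5] + [2,3].
The 18×12 boundary matrix has rank 12 and Smith normal form diag(1,1,1,1,1,1,1,1,1,1,1,2).

From H_k ≅ ker(∂_k) / im(∂_{k+1}) we obtain:

  H_0: rank C_0 − rank ∂_1 = 7 − 6 = 1, and the invariant factors of ∂_1 are all 1, so H_0 = Z.
  H_1: rank ker ∂_1 − rank ∂_2 = (18 − 6) − 12 = 0, and ∂_2 has invariant factor 2 > 1, so H_1 = Z/2.
  H_2: rank ker ∂_2 − rank ∂_3 = (12 − 12) − 0 = 0, and there is no ∂_3, so H_2 = 0.

H_0 = Z,  H_1 = Z/2,  H_2 = 0.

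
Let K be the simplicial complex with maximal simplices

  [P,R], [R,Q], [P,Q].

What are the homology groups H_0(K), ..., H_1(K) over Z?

Order the vertices as P < Q < R. Listing each simplex with vertices in this order, K has dimension 1 with simplices:

  0-simplices (3): P, Q, R
  1-simplices (3): PQ, PR, QR

Hence C_0 ≅ Z^3, C_1 ≅ Z^3.

∂_1: C_1 → C_0 is given by ∂[p,q] = [q] − [p]. For instance
  ∂QR = R − Q.
As a 3×3 matrix over Z this has rank 2, with invariant factors (1,1).

Now H_k = ker ∂_k / im ∂_{k+1}, so:

  H_0: rank C_0 − rank ∂_1 = 3 − 2 = 1, and the invariant factors of ∂_1 are all 1, so H_0 ≅ Z.
  H_1: rank ker ∂_1 − rank ∂_2 = (3 − 2) − 0 = 1, and there is no ∂_2, so H_1 ≅ Z.

(K is a triangulation of the circle S^1.)

H_0 ≅ Z,  H_1 ≅ Z.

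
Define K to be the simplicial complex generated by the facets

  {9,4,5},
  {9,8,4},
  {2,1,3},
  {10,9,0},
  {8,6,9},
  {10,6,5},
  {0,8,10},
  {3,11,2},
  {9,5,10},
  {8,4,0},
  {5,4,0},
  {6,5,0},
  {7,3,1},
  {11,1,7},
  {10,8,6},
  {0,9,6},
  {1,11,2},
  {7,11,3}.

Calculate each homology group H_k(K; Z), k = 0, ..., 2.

H_0 = Z^2,  H_1 = Z/2,  H_2 = Z.

Take the total order 0 < 1 < 2 < 3 < 4 < 5 < 6 < 7 < 8 < 9 < 10 < 11 on the vertex set. Then K (dimension 2) consists of the simplices:

  0-simplices (12): [0], [1], [2], [3], [4], [5], [6], [7], [8], [9], [10], [11]
  1-simplices (27): (27 of them)
  2-simplices (18): (18 of them)

giving chain groups C_0 ≅ Z^12, C_1 ≅ Z^27, C_2 ≅ Z^18.

The boundary map ∂_1: C_1 → C_0 maps an edge to its endpoints' difference, ∂[p,q] = q − p. For instance
  ∂[4,9] = [9] − [4].
The resulting 12×27 matrix has rank 10, and its Smith normal form has invariant factors (1,1,1,1,1,1,1,1,1,1).

∂_2: C_2 → C_1 maps a triangle to the signed sum of its edges. For instance
  ∂[0,4,5] = [4,5] − [0,5] + [0,4],
  ∂[0,4,8] = [4,8] − [0,8] + [0,4].
The resulting 27×18 matrix has rank 17, and its Smith normal form has invariant factors (1,1,1,1,1,1,1,1,1,1,1,1,1,1,1,1,2).

Now H_k = ker ∂_k / im ∂_{k+1}, so:

  H_0: rank C_0 − rank ∂_1 = 12 − 10 = 2, and the invariant factors of ∂_1 are all 1, so H_0 ≅ Z^2.
  H_1: rank ker ∂_1 − rank ∂_2 = (27 − 10) − 17 = 0, and ∂_2 has invariant factor 2 > 1, so H_1 ≅ Z/2.
  H_2: rank ker ∂_2 − rank ∂_3 = (18 − 17) − 0 = 1, and there is no ∂_3, so H_2 ≅ Z.

As a check, the Euler characteristic is 12 − 27 + 18 = 3, which agrees with 2 − 0 + 1 = 3.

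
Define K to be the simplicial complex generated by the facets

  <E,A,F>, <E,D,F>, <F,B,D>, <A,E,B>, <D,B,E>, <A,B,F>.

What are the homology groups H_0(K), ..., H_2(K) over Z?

Take the total order A < B < D < E < F on the vertex set. Then K (dimension 2) consists of the simplices:

  0-simplices (5): A, B, D, E, F
  1-simplices (9): AB, AE, AF, BD, BE, BF, DE, DF, EF
  2-simplices (6): ABE, ABF, AEF, BDE, BDF, DEF

giving chain groups C_0 ≅ Z^5, C_1 ≅ Z^9, C_2 ≅ Z^6.

Boundary ∂_1: C_1 → C_0 maps an edge to its endpoints' difference, ∂[p,q] = q − p. For instance
  ∂AB = B − A.
The 5×9 boundary matrix has rank 4 and Smith normal form diag(1,1,1,1).

∂_2: C_2 → C_1 sends each 2-simplex [p,q,r] to [q,r] − [p,r] + [p,q]. For instance
  ∂ABE = BE − AE + AB,
  ∂AEF = EF − AF + AE.
As a 9×6 matrix over Z this has rank 5, with invariant factors (1,1,1,1,1).

From H_k ≅ ker(∂_k) / im(∂_{k+1}) we obtain:

  H_0: rank C_0 − rank ∂_1 = 5 − 4 = 1, and the invariant factors of ∂_1 are all 1, so H_0 = Z.
  H_1: rank ker ∂_1 − rank ∂_2 = (9 − 4) − 5 = 0, and the invariant factors of ∂_2 are all 1, so H_1 = 0.
  H_2: rank ker ∂_2 − rank ∂_3 = (6 − 5) − 0 = 1, and there is no ∂_3, so H_2 = Z.

(K is a triangulation of the 2-sphere S^2.)

H_0 ≅ Z,  H_1 = 0,  H_2 ≅ Z.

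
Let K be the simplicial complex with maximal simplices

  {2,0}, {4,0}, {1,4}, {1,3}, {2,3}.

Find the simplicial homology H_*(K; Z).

H_0 ≅ Z,  H_1 ≅ Z.

Order the vertices as 0 < 1 < 2 < 3 < 4. Listing each simplex with vertices in this order, K has dimension 1 with simplices:

  0-simplices (5): [0], [1], [2], [3], [4]
  1-simplices (5): [0,2], [0,4], [1,3], [1,4], [2,3]

so the chain groups are C_0 ≅ Z^5, C_1 ≅ Z^5.

Boundary ∂_1: C_1 → C_0 is given by ∂[p,q] = [q] − [p]. For instance
  ∂[2,3] = [3] − [2].
As a 5×5 matrix over Z this has rank 4, with invariant factors (1,1,1,1).

Reading off H_k = ker ∂_k / im ∂_{k+1}:

  H_0: rank C_0 − rank ∂_1 = 5 − 4 = 1, and the invariant factors of ∂_1 are all 1, so H_0 ≅ Z.
  H_1: rank ker ∂_1 − rank ∂_2 = (5 − 4) − 0 = 1, and there is no ∂_2, so H_1 ≅ Z.

As a check, the Euler characteristic is 5 − 5 = 0, which agrees with 1 − 1 = 0.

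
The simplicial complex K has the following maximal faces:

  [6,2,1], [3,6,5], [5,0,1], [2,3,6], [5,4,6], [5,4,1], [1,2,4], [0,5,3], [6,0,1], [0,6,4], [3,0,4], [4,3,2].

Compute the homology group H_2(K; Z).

H_2 ≅ 0.

K has 7 vertices, 18 edges, 12 triangles.
rank ∂_2 = 12, rank ∂_3 = 0 ⇒ b_2 = 12 − 12 − 0 = 0. So H_2 = 0.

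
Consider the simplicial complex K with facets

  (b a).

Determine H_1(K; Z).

H_1 ≅ 0.

K has 2 vertices, 1 edge.
rank ∂_1 = 1, rank ∂_2 = 0 ⇒ b_1 = 1 − 1 − 0 = 0. So H_1 = 0.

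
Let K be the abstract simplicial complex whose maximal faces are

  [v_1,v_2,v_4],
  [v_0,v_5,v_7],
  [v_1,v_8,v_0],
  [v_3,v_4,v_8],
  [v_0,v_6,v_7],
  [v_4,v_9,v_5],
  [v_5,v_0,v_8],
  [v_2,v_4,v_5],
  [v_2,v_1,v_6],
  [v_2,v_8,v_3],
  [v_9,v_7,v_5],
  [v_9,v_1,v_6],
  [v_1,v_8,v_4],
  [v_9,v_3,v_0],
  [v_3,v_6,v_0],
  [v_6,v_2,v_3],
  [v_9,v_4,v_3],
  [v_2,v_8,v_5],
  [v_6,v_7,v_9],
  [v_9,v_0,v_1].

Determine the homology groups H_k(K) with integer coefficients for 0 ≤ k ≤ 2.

Fix the vertex order v_0 < v_1 < v_2 < v_3 < v_4 < v_5 < v_6 < v_7 < v_8 < v_9 and write every simplex with vertices in increasing order. Then dim K = 2 and the simplices of K are:

  0-simplices (10): [v_0], [v_1], [v_2], [v_3], [v_4], [v_5], [v_6], [v_7], [v_8], [v_9]
  1-simplices (30): (30 of them)
  2-simplices (20): (20 of them)

giving chain groups C_0 ≅ Z^10, C_1 ≅ Z^30, C_2 ≅ Z^20.

∂_1: C_1 → C_0 maps an edge to its endpoints' difference, ∂[p,q] = q − p. For instance
  ∂[v_6,v_9] = [v_9] − [v_6].
This gives a 10×30 integer matrix of rank 9; reducing to Smith normal form yields diagonal entries (1,1,1,1,1,1,1,1,1).

The boundary map ∂_2: C_2 → C_1 maps a triangle to the signed sum of its edges. For instance
  ∂[v_3,v_4,v_8] = [v_4,v_8] − [v_3,v_8] + [v_3,v_4],
  ∂[v_1,v_2,v_4] = [v_2,v_4] − [v_1,v_4] + [v_1,v_2].
This gives a 30×20 integer matrix of rank 20; reducing to Smith normal form yields diagonal entries (1,1,1,1,1,1,1,1,1,1,1,1,1,1,1,1,1,1,1,2).

Now H_k = ker ∂_k / im ∂_{k+1}, so:

  H_0: rank C_0 − rank ∂_1 = 10 − 9 = 1, and the invariant factors of ∂_1 are all 1, so H_0 = Z.
  H_1: rank ker ∂_1 − rank ∂_2 = (30 − 9) − 20 = 1, and ∂_2 has invariant factor 2 > 1, so H_1 = Z ⊕ Z/2.
  H_2: rank ker ∂_2 − rank ∂_3 = (20 − 20) − 0 = 0, and there is no ∂_3, so H_2 = 0.

H_0 = Z,  H_1 = Z ⊕ Z/2,  H_2 = 0.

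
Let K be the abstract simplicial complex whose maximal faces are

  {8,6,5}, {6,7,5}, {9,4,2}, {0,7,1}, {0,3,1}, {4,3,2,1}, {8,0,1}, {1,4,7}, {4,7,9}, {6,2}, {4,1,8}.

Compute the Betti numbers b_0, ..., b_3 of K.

b_0 = 1, b_1 = 2, b_2 = 0, b_3 = 0.

Fix the vertex order 0 < 1 < 2 < 3 < 4 < 5 < 6 < 7 < 8 < 9 and write every simplex with vertices in increasing order. Then dim K = 3 and the simplices of K are:

  0-simplices (10): [0], [1], [2], [3], [4], [5], [6], [7], [8], [9]
  1-simplices (23): [0,1], [0,3], [0,7], [0,8], [1,2], [1,3], [1,4], [1,7], [1,8], [2,3], [2,4], [2,6], [2,9], [3,4], [4,7], [4,8], [4,9], [5,6], [5,7], [5,8], [6,7], [6,8], [7,9]
  2-simplices (13): [0,1,3], [0,1,7], [0,1,8], [1,2,3], [1,2,4], [1,3,4], [1,4,7], [1,4,8], [2,3,4], [2,4,9], [4,7,9], [5,6,7], [5,6,8]
  3-simplices (1): [1,2,3,4]

Hence C_0 ≅ Z^10, C_1 ≅ Z^23, C_2 ≅ Z^13, C_3 ≅ Z^1.

∂_1: C_1 → C_0 is given by ∂[p,q] = [q] − [p]. For instance
  ∂[7,9] = [9] − [7].
This gives a 10×23 integer matrix of rank 9; reducing to Smith normal form yields diagonal entries (1,1,1,1,1,1,1,1,1).

∂_2: C_2 → C_1 sends each 2-simplex [p,q,r] to [q,r] − [p,r] + [p,q]. For instance
  ∂[1,4,8] = [4,8] − [1,8] + [1,4],
  ∂[1,2,3] = [2,3] − [1,3] + [1,2].
The 23×13 boundary matrix has rank 12 and Smith normal form diag(1,1,1,1,1,1,1,1,1,1,1,1).

∂_3: C_3 → C_2 sends each 3-simplex σ to the alternating sum Σ_i (−1)^i (σ with its i-th vertex removed). For instance
  ∂[1,2,3,4] = [2,3,4] − [1,3,4] + [1,2,4] − [1,2,3].
The resulting 13×1 matrix has rank 1, and its Smith normal form has invariant factors (1).

From H_k ≅ ker(∂_k) / im(∂_{k+1}) we obtain:

  H_0: rank C_0 − rank ∂_1 = 10 − 9 = 1, and the invariant factors of ∂_1 are all 1, so H_0 = Z.
  H_1: rank ker ∂_1 − rank ∂_2 = (23 − 9) − 12 = 2, and the invariant factors of ∂_2 are all 1, so H_1 = Z^2.
  H_2: rank ker ∂_2 − rank ∂_3 = (13 − 12) − 1 = 0, and the invariant factors of ∂_3 are all 1, so H_2 = 0.
  H_3: rank ker ∂_3 − rank ∂_4 = (1 − 1) − 0 = 0, and there is no ∂_4, so H_3 = 0.

As a check, the Euler characteristic is 10 − 23 + 13 − 1 = -1, which agrees with 1 − 2 + 0 − 0 = -1.

Hence the Betti numbers are b_0 = 1, b_1 = 2, b_2 = 0, b_3 = 0.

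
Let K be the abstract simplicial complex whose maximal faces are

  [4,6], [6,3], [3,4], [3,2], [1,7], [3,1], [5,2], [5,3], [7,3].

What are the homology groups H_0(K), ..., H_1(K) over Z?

K has 7 vertices, 9 edges.
rank ∂_0 = 0, rank ∂_1 = 6 ⇒ b_0 = 7 − 0 − 6 = 1; all invariant factors of ∂_1 are 1 so no torsion. So H_0 = Z.
rank ∂_1 = 6, rank ∂_2 = 0 ⇒ b_1 = 9 − 6 − 0 = 3. So H_1 = Z^3.

H_0 ≅ Z,  H_1 ≅ Z^3.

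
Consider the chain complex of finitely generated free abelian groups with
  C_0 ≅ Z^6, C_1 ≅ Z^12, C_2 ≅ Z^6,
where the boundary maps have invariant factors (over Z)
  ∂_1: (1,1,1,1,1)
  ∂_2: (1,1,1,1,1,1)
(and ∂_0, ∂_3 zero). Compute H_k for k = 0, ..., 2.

H_0: b_0 = 6 − 0 − 5 = 1; torsion from ∂_1 factors > 1: none. So H_0 ≅ Z.
H_1: b_1 = 12 − 5 − 6 = 1; torsion from ∂_2 factors > 1: none. So H_1 ≅ Z.
H_2: b_2 = 6 − 6 − 0 = 0; torsion from ∂_3 factors > 1: none. So H_2 ≅ 0.

H_0 ≅ Z,  H_1 ≅ Z,  H_2 = 0.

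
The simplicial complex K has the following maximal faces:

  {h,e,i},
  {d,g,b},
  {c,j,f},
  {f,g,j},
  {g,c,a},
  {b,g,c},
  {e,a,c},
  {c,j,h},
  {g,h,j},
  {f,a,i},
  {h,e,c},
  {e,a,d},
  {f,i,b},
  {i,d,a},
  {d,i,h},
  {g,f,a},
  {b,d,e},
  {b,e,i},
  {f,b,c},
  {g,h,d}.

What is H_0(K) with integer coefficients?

Fix the vertex order a < b < c < d < e < f < g < h < i < j and write every simplex with vertices in increasing order. Then dim K = 2 and the simplices of K are:

  0-simplices (10): a, b, c, d, e, f, g, h, i, j
  1-simplices (30): ac, ad, ae, af, ag, ai, bc, bd, be, bf, bg, bi, ce, cf, cg, ch, cj, de, dg, dh, di, eh, ei, fg, fi, fj, gh, gj, hi, hj
  2-simplices (20): ace, acg, ade, adi, afg, afi, bcf, bcg, bde, bdg, bei, bfi, ceh, cfj, chj, dgh, dhi, ehi, fgj, ghj

giving chain groups C_0 ≅ Z^10, C_1 ≅ Z^30, C_2 ≅ Z^20.

∂_1: C_1 → C_0 maps an edge to its endpoints' difference, ∂[p,q] = q − p. For instance
  ∂ae = e − a.
The 10×30 boundary matrix has rank 9 and Smith normal form diag(1,1,1,1,1,1,1,1,1).

The boundary map ∂_2: C_2 → C_1 acts by ∂[p,q,r] = [q,r] − [p,r] + [p,q]. For instance
  ∂chj = hj − cj + ch,
  ∂afg = fg − ag + af.
As a 30×20 matrix over Z this has rank 20, with invariant factors (1,1,1,1,1,1,1,1,1,1,1,1,1,1,1,1,1,1,1,2).

Now H_k = ker ∂_k / im ∂_{k+1}, so:

  H_0: rank C_0 − rank ∂_1 = 10 − 9 = 1, and the invariant factors of ∂_1 are all 1, so H_0 ≅ Z.

H_0 ≅ Z.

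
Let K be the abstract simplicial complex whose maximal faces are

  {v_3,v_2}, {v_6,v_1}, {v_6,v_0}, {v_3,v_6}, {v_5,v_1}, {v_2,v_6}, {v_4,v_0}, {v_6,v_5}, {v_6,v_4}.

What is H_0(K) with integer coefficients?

H_0 ≅ Z.

K has 7 vertices, 9 edges.
rank ∂_0 = 0, rank ∂_1 = 6 ⇒ b_0 = 7 − 0 − 6 = 1; all invariant factors of ∂_1 are 1 so no torsion. So H_0 ≅ Z.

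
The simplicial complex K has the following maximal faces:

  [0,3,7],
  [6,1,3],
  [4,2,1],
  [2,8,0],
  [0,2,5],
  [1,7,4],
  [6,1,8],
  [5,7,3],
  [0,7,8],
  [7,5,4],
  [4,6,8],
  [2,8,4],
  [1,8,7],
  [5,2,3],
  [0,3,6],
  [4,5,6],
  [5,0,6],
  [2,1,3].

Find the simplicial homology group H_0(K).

H_0 ≅ Z.

K has 9 vertices, 27 edges, 18 triangles.
rank ∂_0 = 0, rank ∂_1 = 8 ⇒ b_0 = 9 − 0 − 8 = 1; all invariant factors of ∂_1 are 1 so no torsion. So H_0 ≅ Z.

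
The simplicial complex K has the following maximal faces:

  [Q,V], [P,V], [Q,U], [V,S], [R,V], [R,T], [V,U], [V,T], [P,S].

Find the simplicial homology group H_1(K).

Fix the vertex order P < Q < R < S < T < U < V and write every simplex with vertices in increasing order. Then dim K = 1 and the simplices of K are:

  0-simplices (7): P, Q, R, S, T, U, V
  1-simplices (9): PS, PV, QU, QV, RT, RV, SV, TV, UV

giving chain groups C_0 ≅ Z^7, C_1 ≅ Z^9.

Boundary ∂_1: C_1 → C_0 is given by ∂[p,q] = [q] − [p]. For instance
  ∂UV = V − U.
The resulting 7×9 matrix has rank 6, and its Smith normal form has invariant factors (1,1,1,1,1,1).

Now H_k = ker ∂_k / im ∂_{k+1}, so:

  H_1: rank ker ∂_1 − rank ∂_2 = (9 − 6) − 0 = 3, and there is no ∂_2, so H_1 = Z^3.

(K is a triangulation of a wedge of 3 circles.)

H_1 = Z^3.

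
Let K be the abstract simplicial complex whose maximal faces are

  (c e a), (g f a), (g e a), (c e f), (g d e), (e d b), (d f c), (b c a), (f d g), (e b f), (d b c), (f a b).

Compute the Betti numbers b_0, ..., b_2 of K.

Order the vertices as a < b < c < d < e < f < g. Listing each simplex with vertices in this order, K has dimension 2 with simplices:

  0-simplices (7): a, b, c, d, e, f, g
  1-simplices (18): ab, ac, ae, af, ag, bc, bd, be, bf, cd, ce, cf, de, df, dg, ef, eg, fg
  2-simplices (12): abc, abf, ace, aeg, afg, bcd, bde, bef, cdf, cef, deg, dfg

so the chain groups are C_0 ≅ Z^7, C_1 ≅ Z^18, C_2 ≅ Z^12.

∂_1: C_1 → C_0 sends each edge [p,q] (with p < q) to q − p.
As a 7×18 matrix over Z this has rank 6, with invariant factors (1,1,1,1,1,1).

∂_2: C_2 → C_1 acts by ∂[p,q,r] = [q,r] − [p,r] + [p,q]. For instance
  ∂dfg = fg − dg + df,
  ∂ace = ce − ae + ac.
The resulting 18×12 matrix has rank 12, and its Smith normal form has invariant factors (1,1,1,1,1,1,1,1,1,1,1,2).

From H_k ≅ ker(∂_k) / im(∂_{k+1}) we obtain:

  H_0: rank C_0 − rank ∂_1 = 7 − 6 = 1, and the invariant factors of ∂_1 are all 1, so H_0 = Z.
  H_1: rank ker ∂_1 − rank ∂_2 = (18 − 6) − 12 = 0, and ∂_2 has invariant factor 2 > 1, so H_1 = Z/2Z.
  H_2: rank ker ∂_2 − rank ∂_3 = (12 − 12) − 0 = 0, and there is no ∂_3, so H_2 = 0.

Hence the Betti numbers are b_0 = 1, b_1 = 0, b_2 = 0.

b_0 = 1, b_1 = 0, b_2 = 0.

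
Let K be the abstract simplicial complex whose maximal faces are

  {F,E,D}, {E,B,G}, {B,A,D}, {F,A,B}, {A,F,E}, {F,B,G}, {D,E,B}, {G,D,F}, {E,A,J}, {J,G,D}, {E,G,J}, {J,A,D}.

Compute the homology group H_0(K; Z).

H_0 = Z.

Order the vertices as A < B < D < E < F < G < J. Listing each simplex with vertices in this order, K has dimension 2 with simplices:

  0-simplices (7): A, B, D, E, F, G, J
  1-simplices (18): AB, AD, AE, AF, AJ, BD, BE, BF, BG, DE, DF, DG, DJ, EF, EG, EJ, FG, GJ
  2-simplices (12): ABD, ABF, ADJ, AEF, AEJ, BDE, BEG, BFG, DEF, DFG, DGJ, EGJ

giving chain groups C_0 ≅ Z^7, C_1 ≅ Z^18, C_2 ≅ Z^12.

The boundary map ∂_1: C_1 → C_0 maps an edge to its endpoints' difference, ∂[p,q] = q − p.
The resulting 7×18 matrix has rank 6, and its Smith normal form has invariant factors (1,1,1,1,1,1).

∂_2: C_2 → C_1 acts by ∂[p,q,r] = [q,r] − [p,r] + [p,q]. For instance
  ∂BDE = DE − BE + BD,
  ∂BEG = EG − BG + BE.
The 18×12 boundary matrix has rank 12 and Smith normal form diag(1,1,1,1,1,1,1,1,1,1,1,2).

Computing H_k = (kernel of ∂_k) / (image of ∂_{k+1}):

  H_0: rank C_0 − rank ∂_1 = 7 − 6 = 1, and the invariant factors of ∂_1 are all 1, so H_0 = Z.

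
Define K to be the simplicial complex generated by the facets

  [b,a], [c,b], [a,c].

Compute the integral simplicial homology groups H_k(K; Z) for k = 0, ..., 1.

H_0 = Z,  H_1 = Z.

Order the vertices as a < b < c. Listing each simplex with vertices in this order, K has dimension 1 with simplices:

  0-simplices (3): a, b, c
  1-simplices (3): ab, ac, bc

giving chain groups C_0 ≅ Z^3, C_1 ≅ Z^3.

The boundary map ∂_1: C_1 → C_0 maps an edge to its endpoints' difference, ∂[p,q] = q − p.
As a 3×3 matrix over Z this has rank 2, with invariant factors (1,1).

Reading off H_k = ker ∂_k / im ∂_{k+1}:

  H_0: rank C_0 − rank ∂_1 = 3 − 2 = 1, and the invariant factors of ∂_1 are all 1, so H_0 = Z.
  H_1: rank ker ∂_1 − rank ∂_2 = (3 − 2) − 0 = 1, and there is no ∂_2, so H_1 = Z.

As a check, the Euler characteristic is 3 − 3 = 0, which agrees with 1 − 1 = 0.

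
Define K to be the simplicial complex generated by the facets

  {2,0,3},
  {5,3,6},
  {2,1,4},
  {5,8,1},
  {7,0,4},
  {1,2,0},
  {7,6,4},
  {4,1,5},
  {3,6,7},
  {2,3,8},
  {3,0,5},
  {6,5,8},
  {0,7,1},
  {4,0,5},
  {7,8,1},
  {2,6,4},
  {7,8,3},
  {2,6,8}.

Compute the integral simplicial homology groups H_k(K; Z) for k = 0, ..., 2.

H_0 ≅ Z,  H_1 ≅ Z ⊕ Z/2Z,  H_2 = 0.

Take the total order 0 < 1 < 2 < 3 < 4 < 5 < 6 < 7 < 8 on the vertex set. Then K (dimension 2) consists of the simplices:

  0-simplices (9): [0], [1], [2], [3], [4], [5], [6], [7], [8]
  1-simplices (27): (27 of them)
  2-simplices (18): [0,1,2], [0,1,7], [0,2,3], [0,3,5], [0,4,5], [0,4,7], [1,2,4], [1,4,5], [1,5,8], [1,7,8], [2,3,8], [2,4,6], [2,6,8], [3,5,6], [3,6,7], [3,7,8], [4,6,7], [5,6,8]

giving chain groups C_0 ≅ Z^9, C_1 ≅ Z^27, C_2 ≅ Z^18.

Boundary ∂_1: C_1 → C_0 is given by ∂[p,q] = [q] − [p].
This gives a 9×27 integer matrix of rank 8; reducing to Smith normal form yields diagonal entries (1,1,1,1,1,1,1,1).

∂_2: C_2 → C_1 sends each 2-simplex [p,q,r] to [q,r] − [p,r] + [p,q]. For instance
  ∂[0,1,2] = [1,2] − [0,2] + [0,1],
  ∂[1,4,5] = [4,5] − [1,5] + [1,4].
As a 27×18 matrix over Z this has rank 18, with invariant factors (1,1,1,1,1,1,1,1,1,1,1,1,1,1,1,1,1,2).

From H_k ≅ ker(∂_k) / im(∂_{k+1}) we obtain:

  H_0: rank C_0 − rank ∂_1 = 9 − 8 = 1, and the invariant factors of ∂_1 are all 1, so H_0 ≅ Z.
  H_1: rank ker ∂_1 − rank ∂_2 = (27 − 8) − 18 = 1, and ∂_2 has invariant factor 2 > 1, so H_1 ≅ Z ⊕ Z/2Z.
  H_2: rank ker ∂_2 − rank ∂_3 = (18 − 18) − 0 = 0, and there is no ∂_3, so H_2 ≅ 0.

As a check, the Euler characteristic is 9 − 27 + 18 = 0, which agrees with 1 − 1 + 0 = 0.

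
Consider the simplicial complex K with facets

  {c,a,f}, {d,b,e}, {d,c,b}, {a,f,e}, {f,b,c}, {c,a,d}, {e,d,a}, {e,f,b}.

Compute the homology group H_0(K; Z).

Take the total order a < b < c < d < e < f on the vertex set. Then K (dimension 2) consists of the simplices:

  0-simplices (6): a, b, c, d, e, f
  1-simplices (12): ac, ad, ae, af, bc, bd, be, bf, cd, cf, de, ef
  2-simplices (8): acd, acf, ade, aef, bcd, bcf, bde, bef

so the chain groups are C_0 ≅ Z^6, C_1 ≅ Z^12, C_2 ≅ Z^8.

Boundary ∂_1: C_1 → C_0 maps an edge to its endpoints' difference, ∂[p,q] = q − p. For instance
  ∂ac = c − a.
This gives a 6×12 integer matrix of rank 5; reducing to Smith normal form yields diagonal entries (1,1,1,1,1).

Boundary ∂_2: C_2 → C_1 acts by ∂[p,q,r] = [q,r] − [p,r] + [p,q]. For instance
  ∂acd = cd − ad + ac,
  ∂aef = ef − af + ae.
This gives a 12×8 integer matrix of rank 7; reducing to Smith normal form yields diagonal entries (1,1,1,1,1,1,1).

Now H_k = ker ∂_k / im ∂_{k+1}, so:

  H_0: rank C_0 − rank ∂_1 = 6 − 5 = 1, and the invariant factors of ∂_1 are all 1, so H_0 = Z.

(K is a triangulation of the 2-sphere S^2.)

H_0 = Z.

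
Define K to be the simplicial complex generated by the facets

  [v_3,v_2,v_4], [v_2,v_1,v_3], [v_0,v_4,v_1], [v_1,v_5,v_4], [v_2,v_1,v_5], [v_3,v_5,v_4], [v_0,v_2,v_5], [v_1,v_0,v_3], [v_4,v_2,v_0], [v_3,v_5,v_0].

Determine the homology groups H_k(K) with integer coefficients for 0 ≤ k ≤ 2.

K has 6 vertices, 15 edges, 10 triangles.
rank ∂_0 = 0, rank ∂_1 = 5 ⇒ b_0 = 6 − 0 − 5 = 1; all invariant factors of ∂_1 are 1 so no torsion. So H_0 = Z.
rank ∂_1 = 5, rank ∂_2 = 10 ⇒ b_1 = 15 − 5 − 10 = 0; ∂_2 has invariant factor(s) [2] giving torsion. So H_1 = Z_2.
rank ∂_2 = 10, rank ∂_3 = 0 ⇒ b_2 = 10 − 10 − 0 = 0. So H_2 = 0.

H_0 = Z,  H_1 = Z_2,  H_2 = 0.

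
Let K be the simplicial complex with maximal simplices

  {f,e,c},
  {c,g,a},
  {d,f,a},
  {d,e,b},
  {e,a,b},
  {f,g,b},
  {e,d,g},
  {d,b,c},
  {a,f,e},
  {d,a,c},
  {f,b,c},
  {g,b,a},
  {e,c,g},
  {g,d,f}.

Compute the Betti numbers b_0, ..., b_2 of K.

b_0 = 1, b_1 = 2, b_2 = 1.

K has 7 vertices, 21 edges, 14 triangles.
rank ∂_0 = 0, rank ∂_1 = 6 ⇒ b_0 = 7 − 0 − 6 = 1; all invariant factors of ∂_1 are 1 so no torsion. So H_0 = Z.
rank ∂_1 = 6, rank ∂_2 = 13 ⇒ b_1 = 21 − 6 − 13 = 2; all invariant factors of ∂_2 are 1 so no torsion. So H_1 = Z^2.
rank ∂_2 = 13, rank ∂_3 = 0 ⇒ b_2 = 14 − 13 − 0 = 1. So H_2 = Z.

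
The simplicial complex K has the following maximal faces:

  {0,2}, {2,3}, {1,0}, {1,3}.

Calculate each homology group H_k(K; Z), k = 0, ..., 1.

H_0 = Z,  H_1 = Z.

Take the total order 0 < 1 < 2 < 3 on the vertex set. Then K (dimension 1) consists of the simplices:

  0-simplices (4): [0], [1], [2], [3]
  1-simplices (4): [0,1], [0,2], [1,3], [2,3]

giving chain groups C_0 ≅ Z^4, C_1 ≅ Z^4.

The boundary map ∂_1: C_1 → C_0 is given by ∂[p,q] = [q] − [p]. For instance
  ∂[0,2] = [2] − [0].
This gives a 4×4 integer matrix of rank 3; reducing to Smith normal form yields diagonal entries (1,1,1).

From H_k ≅ ker(∂_k) / im(∂_{k+1}) we obtain:

  H_0: rank C_0 − rank ∂_1 = 4 − 3 = 1, and the invariant factors of ∂_1 are all 1, so H_0 = Z.
  H_1: rank ker ∂_1 − rank ∂_2 = (4 − 3) − 0 = 1, and there is no ∂_2, so H_1 = Z.

As a check, the Euler characteristic is 4 − 4 = 0, which agrees with 1 − 1 = 0.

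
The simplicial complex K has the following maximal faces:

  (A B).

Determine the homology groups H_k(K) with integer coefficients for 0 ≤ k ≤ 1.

Order the vertices as A < B. Listing each simplex with vertices in this order, K has dimension 1 with simplices:

  0-simplices (2): A, B
  1-simplices (1): AB

so the chain groups are C_0 ≅ Z^2, C_1 ≅ Z^1.

∂_1: C_1 → C_0 maps an edge to its endpoints' difference, ∂[p,q] = q − p. For instance
  ∂AB = B − A.
As a 2×1 matrix over Z this has rank 1, with invariant factors (1).

Computing H_k = (kernel of ∂_k) / (image of ∂_{k+1}):

  H_0: rank C_0 − rank ∂_1 = 2 − 1 = 1, and the invariant factors of ∂_1 are all 1, so H_0 = Z.
  H_1: rank ker ∂_1 − rank ∂_2 = (1 − 1) − 0 = 0, and there is no ∂_2, so H_1 = 0.

H_0 ≅ Z,  H_1 = 0.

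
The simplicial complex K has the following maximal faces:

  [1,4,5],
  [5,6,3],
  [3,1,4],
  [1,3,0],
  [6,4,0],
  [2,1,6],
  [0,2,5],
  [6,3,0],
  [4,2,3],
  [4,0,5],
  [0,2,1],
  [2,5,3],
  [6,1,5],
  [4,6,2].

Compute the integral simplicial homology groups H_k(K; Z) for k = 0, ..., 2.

H_0 ≅ Z,  H_1 ≅ Z^2,  H_2 ≅ Z.

Fix the vertex order 0 < 1 < 2 < 3 < 4 < 5 < 6 and write every simplex with vertices in increasing order. Then dim K = 2 and the simplices of K are:

  0-simplices (7): [0], [1], [2], [3], [4], [5], [6]
  1-simplices (21): [0,1], [0,2], [0,3], [0,4], [0,5], [0,6], [1,2], [1,3], [1,4], [1,5], [1,6], [2,3], [2,4], [2,5], [2,6], [3,4], [3,5], [3,6], [4,5], [4,6], [5,6]
  2-simplices (14): [0,1,2], [0,1,3], [0,2,5], [0,3,6], [0,4,5], [0,4,6], [1,2,6], [1,3,4], [1,4,5], [1,5,6], [2,3,4], [2,3,5], [2,4,6], [3,5,6]

Hence C_0 ≅ Z^7, C_1 ≅ Z^21, C_2 ≅ Z^14.

Boundary ∂_1: C_1 → C_0 maps an edge to its endpoints' difference, ∂[p,q] = q − p. For instance
  ∂[5,6] = [6] − [5].
The 7×21 boundary matrix has rank 6 and Smith normal form diag(1,1,1,1,1,1).

∂_2: C_2 → C_1 acts by ∂[p,q,r] = [q,r] − [p,r] + [p,q]. For instance
  ∂[1,3,4] = [3,4] − [1,4] + [1,3],
  ∂[2,3,5] = [3,5] − [2,5] + [2,3].
The resulting 21×14 matrix has rank 13, and its Smith normal form has invariant factors (1,1,1,1,1,1,1,1,1,1,1,1,1).

Reading off H_k = ker ∂_k / im ∂_{k+1}:

  H_0: rank C_0 − rank ∂_1 = 7 − 6 = 1, and the invariant factors of ∂_1 are all 1, so H_0 = Z.
  H_1: rank ker ∂_1 − rank ∂_2 = (21 − 6) − 13 = 2, and the invariant factors of ∂_2 are all 1, so H_1 = Z^2.
  H_2: rank ker ∂_2 − rank ∂_3 = (14 − 13) − 0 = 1, and there is no ∂_3, so H_2 = Z.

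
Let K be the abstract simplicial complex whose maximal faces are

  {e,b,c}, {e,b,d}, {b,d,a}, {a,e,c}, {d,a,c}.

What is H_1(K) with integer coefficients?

K has 5 vertices, 10 edges, 5 triangles.
rank ∂_1 = 4, rank ∂_2 = 5 ⇒ b_1 = 10 − 4 − 5 = 1; all invariant factors of ∂_2 are 1 so no torsion. So H_1 = Z.

H_1 = Z.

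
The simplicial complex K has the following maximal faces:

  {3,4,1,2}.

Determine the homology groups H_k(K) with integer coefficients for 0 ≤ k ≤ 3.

Take the total order 1 < 2 < 3 < 4 on the vertex set. Then K (dimension 3) consists of the simplices:

  0-simplices (4): [1], [2], [3], [4]
  1-simplices (6): [1,2], [1,3], [1,4], [2,3], [2,4], [3,4]
  2-simplices (4): [1,2,3], [1,2,4], [1,3,4], [2,3,4]
  3-simplices (1): [1,2,3,4]

Hence C_0 ≅ Z^4, C_1 ≅ Z^6, C_2 ≅ Z^4, C_3 ≅ Z^1.

Boundary ∂_1: C_1 → C_0 is given by ∂[p,q] = [q] − [p].
This gives a 4×6 integer matrix of rank 3; reducing to Smith normal form yields diagonal entries (1,1,1).

Boundary ∂_2: C_2 → C_1 maps a triangle to the signed sum of its edges. For instance
  ∂[1,2,3] = [2,3] − [1,3] + [1,2],
  ∂[2,3,4] = [3,4] − [2,4] + [2,3].
As a 6×4 matrix over Z this has rank 3, with invariant factors (1,1,1).

The boundary map ∂_3: C_3 → C_2 sends each 3-simplex σ to the alternating sum Σ_i (−1)^i (σ with its i-th vertex removed). For instance
  ∂[1,2,3,4] = [2,3,4] − [1,3,4] + [1,2,4] − [1,2,3].
The resulting 4×1 matrix has rank 1, and its Smith normal form has invariant factors (1).

From H_k ≅ ker(∂_k) / im(∂_{k+1}) we obtain:

  H_0: rank C_0 − rank ∂_1 = 4 − 3 = 1, and the invariant factors of ∂_1 are all 1, so H_0 = Z.
  H_1: rank ker ∂_1 − rank ∂_2 = (6 − 3) − 3 = 0, and the invariant factors of ∂_2 are all 1, so H_1 = 0.
  H_2: rank ker ∂_2 − rank ∂_3 = (4 − 3) − 1 = 0, and the invariant factors of ∂_3 are all 1, so H_2 = 0.
  H_3: rank ker ∂_3 − rank ∂_4 = (1 − 1) − 0 = 0, and there is no ∂_4, so H_3 = 0.

(K is a triangulation of the 3-simplex.)

H_0 = Z,  H_1 = 0,  H_2 = 0,  H_3 = 0.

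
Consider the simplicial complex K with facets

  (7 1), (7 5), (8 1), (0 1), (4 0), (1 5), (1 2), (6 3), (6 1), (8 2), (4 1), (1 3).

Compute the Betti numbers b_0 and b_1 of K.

b_0 = 1, b_1 = 4.

We work with the vertex ordering 0 < 1 < 2 < 3 < 4 < 5 < 6 < 7 < 8. The simplices of K, each written with vertices in increasing order, are:

  0-simplices (9): [0], [1], [2], [3], [4], [5], [6], [7], [8]
  1-simplices (12): [0,1], [0,4], [1,2], [1,3], [1,4], [1,5], [1,6], [1,7], [1,8], [2,8], [3,6], [5,7]

Hence C_0 ≅ Z^9, C_1 ≅ Z^12.

Boundary ∂_1: C_1 → C_0 sends each edge [p,q] (with p < q) to q − p. For instance
  ∂[5,7] = [7] − [5].
The resulting 9×12 matrix has rank 8, and its Smith normal form has invariant factors (1,1,1,1,1,1,1,1).

Reading off H_k = ker ∂_k / im ∂_{k+1}:

  H_0: rank C_0 − rank ∂_1 = 9 − 8 = 1, and the invariant factors of ∂_1 are all 1, so H_0 ≅ Z.
  H_1: rank ker ∂_1 − rank ∂_2 = (12 − 8) − 0 = 4, and there is no ∂_2, so H_1 ≅ Z^4.

Hence the Betti numbers are b_0 = 1, b_1 = 4.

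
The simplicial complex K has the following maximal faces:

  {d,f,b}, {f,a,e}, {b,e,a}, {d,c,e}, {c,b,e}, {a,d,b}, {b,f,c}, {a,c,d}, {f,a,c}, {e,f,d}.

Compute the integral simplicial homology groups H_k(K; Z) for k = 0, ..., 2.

Take the total order a < b < c < d < e < f on the vertex set. Then K (dimension 2) consists of the simplices:

  0-simplices (6): a, b, c, d, e, f
  1-simplices (15): ab, ac, ad, ae, af, bc, bd, be, bf, cd, ce, cf, de, df, ef
  2-simplices (10): abd, abe, acd, acf, aef, bce, bcf, bdf, cde, def

Hence C_0 ≅ Z^6, C_1 ≅ Z^15, C_2 ≅ Z^10.

Boundary ∂_1: C_1 → C_0 maps an edge to its endpoints' difference, ∂[p,q] = q − p. For instance
  ∂ab = b − a.
As a 6×15 matrix over Z this has rank 5, with invariant factors (1,1,1,1,1).

∂_2: C_2 → C_1 sends each 2-simplex [p,q,r] to [q,r] − [p,r] + [p,q]. For instance
  ∂cde = de − ce + cd,
  ∂aef = ef − af + ae.
This gives a 15×10 integer matrix of rank 10; reducing to Smith normal form yields diagonal entries (1,1,1,1,1,1,1,1,1,2).

From H_k ≅ ker(∂_k) / im(∂_{k+1}) we obtain:

  H_0: rank C_0 − rank ∂_1 = 6 − 5 = 1, and the invariant factors of ∂_1 are all 1, so H_0 ≅ Z.
  H_1: rank ker ∂_1 − rank ∂_2 = (15 − 5) − 10 = 0, and ∂_2 has invariant factor 2 > 1, so H_1 ≅ Z/2.
  H_2: rank ker ∂_2 − rank ∂_3 = (10 − 10) − 0 = 0, and there is no ∂_3, so H_2 ≅ 0.

As a check, the Euler characteristic is 6 − 15 + 10 = 1, which agrees with 1 − 0 + 0 = 1.
(K is a triangulation of the real projective plane RP^2.)

H_0 ≅ Z,  H_1 ≅ Z/2,  H_2 = 0.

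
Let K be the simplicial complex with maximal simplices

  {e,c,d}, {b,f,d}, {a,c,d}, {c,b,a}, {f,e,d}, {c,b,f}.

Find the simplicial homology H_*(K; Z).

We work with the vertex ordering a < b < c < d < e < f. The simplices of K, each written with vertices in increasing order, are:

  0-simplices (6): a, b, c, d, e, f
  1-simplices (12): ab, ac, ad, bc, bd, bf, cd, ce, cf, de, df, ef
  2-simplices (6): abc, acd, bcf, bdf, cde, def

giving chain groups C_0 ≅ Z^6, C_1 ≅ Z^12, C_2 ≅ Z^6.

∂_1: C_1 → C_0 sends each edge [p,q] (with p < q) to q − p. For instance
  ∂de = e − d.
The 6×12 boundary matrix has rank 5 and Smith normal form diag(1,1,1,1,1).

∂_2: C_2 → C_1 acts by ∂[p,q,r] = [q,r] − [p,r] + [p,q]. For instance
  ∂cde = de − ce + cd,
  ∂abc = bc − ac + ab.
As a 12×6 matrix over Z this has rank 6, with invariant factors (1,1,1,1,1,1).

Computing H_k = (kernel of ∂_k) / (image of ∂_{k+1}):

  H_0: rank C_0 − rank ∂_1 = 6 − 5 = 1, and the invariant factors of ∂_1 are all 1, so H_0 = Z.
  H_1: rank ker ∂_1 − rank ∂_2 = (12 − 5) − 6 = 1, and the invariant factors of ∂_2 are all 1, so H_1 = Z.
  H_2: rank ker ∂_2 − rank ∂_3 = (6 − 6) − 0 = 0, and there is no ∂_3, so H_2 = 0.

H_0 ≅ Z,  H_1 ≅ Z,  H_2 = 0.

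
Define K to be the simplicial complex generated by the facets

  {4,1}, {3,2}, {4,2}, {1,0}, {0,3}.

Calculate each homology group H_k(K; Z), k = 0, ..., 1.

H_0 = Z,  H_1 = Z.

K has 5 vertices, 5 edges.
rank ∂_0 = 0, rank ∂_1 = 4 ⇒ b_0 = 5 − 0 − 4 = 1; all invariant factors of ∂_1 are 1 so no torsion. So H_0 ≅ Z.
rank ∂_1 = 4, rank ∂_2 = 0 ⇒ b_1 = 5 − 4 − 0 = 1. So H_1 ≅ Z.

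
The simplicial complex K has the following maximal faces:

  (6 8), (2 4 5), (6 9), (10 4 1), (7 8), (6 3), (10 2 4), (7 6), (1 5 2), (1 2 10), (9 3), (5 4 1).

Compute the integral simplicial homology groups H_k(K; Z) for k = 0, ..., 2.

H_0 ≅ Z^2,  H_1 ≅ Z^2,  H_2 ≅ Z.

Fix the vertex order 1 < 2 < 3 < 4 < 5 < 6 < 7 < 8 < 9 < 10 and write every simplex with vertices in increasing order. Then dim K = 2 and the simplices of K are:

  0-simplices (10): [1], [2], [3], [4], [5], [6], [7], [8], [9], [10]
  1-simplices (15): [1,2], [1,4], [1,5], [1,10], [2,4], [2,5], [2,10], [3,6], [3,9], [4,5], [4,10], [6,7], [6,8], [6,9], [7,8]
  2-simplices (6): [1,2,5], [1,2,10], [1,4,5], [1,4,10], [2,4,5], [2,4,10]

giving chain groups C_0 ≅ Z^10, C_1 ≅ Z^15, C_2 ≅ Z^6.

∂_1: C_1 → C_0 sends each edge [p,q] (with p < q) to q − p.
The resulting 10×15 matrix has rank 8, and its Smith normal form has invariant factors (1,1,1,1,1,1,1,1).

∂_2: C_2 → C_1 maps a triangle to the signed sum of its edges. For instance
  ∂[1,4,10] = [4,10] − [1,10] + [1,4],
  ∂[1,2,10] = [2,10] − [1,10] + [1,2].
The 15×6 boundary matrix has rank 5 and Smith normal form diag(1,1,1,1,1).

Computing H_k = (kernel of ∂_k) / (image of ∂_{k+1}):

  H_0: rank C_0 − rank ∂_1 = 10 − 8 = 2, and the invariant factors of ∂_1 are all 1, so H_0 = Z^2.
  H_1: rank ker ∂_1 − rank ∂_2 = (15 − 8) − 5 = 2, and the invariant factors of ∂_2 are all 1, so H_1 = Z^2.
  H_2: rank ker ∂_2 − rank ∂_3 = (6 − 5) − 0 = 1, and there is no ∂_3, so H_2 = Z.

(K is a triangulation of the disjoint union of the 2-sphere S^2 and a wedge of 2 circles.)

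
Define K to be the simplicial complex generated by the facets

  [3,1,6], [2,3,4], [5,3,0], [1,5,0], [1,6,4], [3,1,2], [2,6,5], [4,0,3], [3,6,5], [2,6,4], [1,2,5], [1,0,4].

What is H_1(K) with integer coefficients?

Take the total order 0 < 1 < 2 < 3 < 4 < 5 < 6 on the vertex set. Then K (dimension 2) consists of the simplices:

  0-simplices (7): [0], [1], [2], [3], [4], [5], [6]
  1-simplices (18): [0,1], [0,3], [0,4], [0,5], [1,2], [1,3], [1,4], [1,5], [1,6], [2,3], [2,4], [2,5], [2,6], [3,4], [3,5], [3,6], [4,6], [5,6]
  2-simplices (12): [0,1,4], [0,1,5], [0,3,4], [0,3,5], [1,2,3], [1,2,5], [1,3,6], [1,4,6], [2,3,4], [2,4,6], [2,5,6], [3,5,6]

giving chain groups C_0 ≅ Z^7, C_1 ≅ Z^18, C_2 ≅ Z^12.

Boundary ∂_1: C_1 → C_0 is given by ∂[p,q] = [q] − [p]. For instance
  ∂[1,6] = [6] − [1].
The 7×18 boundary matrix has rank 6 and Smith normal form diag(1,1,1,1,1,1).

The boundary map ∂_2: C_2 → C_1 sends each 2-simplex [p,q,r] to [q,r] − [p,r] + [p,q]. For instance
  ∂[2,5,6] = [5,6] − [2,6] + [2,5],
  ∂[2,4,6] = [4,6] − [2,6] + [2,4].
The resulting 18×12 matrix has rank 12, and its Smith normal form has invariant factors (1,1,1,1,1,1,1,1,1,1,1,2).

Now H_k = ker ∂_k / im ∂_{k+1}, so:

  H_1: rank ker ∂_1 − rank ∂_2 = (18 − 6) − 12 = 0, and ∂_2 has invariant factor 2 > 1, so H_1 = Z/2.

(K is a triangulation of the real projective plane RP^2.)

H_1 ≅ Z/2.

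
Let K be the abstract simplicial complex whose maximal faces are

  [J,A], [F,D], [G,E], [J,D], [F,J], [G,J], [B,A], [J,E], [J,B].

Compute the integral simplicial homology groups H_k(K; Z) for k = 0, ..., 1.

We work with the vertex ordering A < B < D < E < F < G < J. The simplices of K, each written with vertices in increasing order, are:

  0-simplices (7): A, B, D, E, F, G, J
  1-simplices (9): AB, AJ, BJ, DF, DJ, EG, EJ, FJ, GJ

so the chain groups are C_0 ≅ Z^7, C_1 ≅ Z^9.

The boundary map ∂_1: C_1 → C_0 is given by ∂[p,q] = [q] − [p]. For instance
  ∂AJ = J − A.
As a 7×9 matrix over Z this has rank 6, with invariant factors (1,1,1,1,1,1).

Reading off H_k = ker ∂_k / im ∂_{k+1}:

  H_0: rank C_0 − rank ∂_1 = 7 − 6 = 1, and the invariant factors of ∂_1 are all 1, so H_0 = Z.
  H_1: rank ker ∂_1 − rank ∂_2 = (9 − 6) − 0 = 3, and there is no ∂_2, so H_1 = Z^3.

As a check, the Euler characteristic is 7 − 9 = -2, which agrees with 1 − 3 = -2.
(K is a triangulation of a wedge of 3 circles.)

H_0 = Z,  H_1 = Z^3.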